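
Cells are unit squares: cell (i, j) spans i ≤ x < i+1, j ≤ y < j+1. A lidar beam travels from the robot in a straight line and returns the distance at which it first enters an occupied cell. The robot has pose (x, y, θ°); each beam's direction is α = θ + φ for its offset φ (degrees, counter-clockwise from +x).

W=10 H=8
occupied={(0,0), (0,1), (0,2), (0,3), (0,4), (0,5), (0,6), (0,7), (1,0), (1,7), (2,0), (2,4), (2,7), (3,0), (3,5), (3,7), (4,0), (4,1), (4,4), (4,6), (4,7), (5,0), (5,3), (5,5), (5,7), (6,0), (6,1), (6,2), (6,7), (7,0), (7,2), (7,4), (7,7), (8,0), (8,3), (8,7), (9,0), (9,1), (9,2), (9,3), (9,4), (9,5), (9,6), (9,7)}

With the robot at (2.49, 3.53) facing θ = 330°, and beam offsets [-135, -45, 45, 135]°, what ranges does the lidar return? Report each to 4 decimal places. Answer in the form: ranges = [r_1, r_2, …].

ranges = [1.5426, 2.6192, 1.8159, 0.4866]

beam 1: φ=-135°, α=195°
  dir = (cos 195°, sin 195°) = (-0.9659, -0.2588); from cell (2,3)
  next x-line at t=0.5073, next y-line at t=2.0478; Δt_x=1.0353, Δt_y=3.8637
    x: enter (1,3) at t=0.5073
    x: enter (0,3) at t=1.5426 ← occupied
  → r_1 = 1.5426
beam 2: φ=-45°, α=285°
  dir = (cos 285°, sin 285°) = (0.2588, -0.9659); from cell (2,3)
  next x-line at t=1.9705, next y-line at t=0.5487; Δt_x=3.8637, Δt_y=1.0353
    y: enter (2,2) at t=0.5487
    y: enter (2,1) at t=1.5840
    x: enter (3,1) at t=1.9705
    y: enter (3,0) at t=2.6192 ← occupied
  → r_2 = 2.6192
beam 3: φ=45°, α=15°
  dir = (cos 15°, sin 15°) = (0.9659, 0.2588); from cell (2,3)
  next x-line at t=0.5280, next y-line at t=1.8159; Δt_x=1.0353, Δt_y=3.8637
    x: enter (3,3) at t=0.5280
    x: enter (4,3) at t=1.5633
    y: enter (4,4) at t=1.8159 ← occupied
  → r_3 = 1.8159
beam 4: φ=135°, α=105°
  dir = (cos 105°, sin 105°) = (-0.2588, 0.9659); from cell (2,3)
  next x-line at t=1.8932, next y-line at t=0.4866; Δt_x=3.8637, Δt_y=1.0353
    y: enter (2,4) at t=0.4866 ← occupied
  → r_4 = 0.4866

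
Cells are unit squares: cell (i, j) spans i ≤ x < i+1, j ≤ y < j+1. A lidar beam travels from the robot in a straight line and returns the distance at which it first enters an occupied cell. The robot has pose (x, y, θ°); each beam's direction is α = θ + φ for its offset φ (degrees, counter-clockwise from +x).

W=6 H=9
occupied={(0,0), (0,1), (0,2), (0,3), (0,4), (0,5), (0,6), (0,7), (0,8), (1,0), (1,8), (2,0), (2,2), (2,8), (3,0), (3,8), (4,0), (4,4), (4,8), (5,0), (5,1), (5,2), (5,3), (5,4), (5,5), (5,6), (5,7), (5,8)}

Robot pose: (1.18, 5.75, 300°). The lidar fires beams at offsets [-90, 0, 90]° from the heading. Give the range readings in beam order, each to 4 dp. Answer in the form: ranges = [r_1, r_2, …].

beam 1: φ=-90°, α=210°
  d=(-0.8660,-0.5000)  start (1,5)  tX=0.2078 tY=1.5000  stride 1/|dx|=1.1547 1/|dy|=2.0000
    cross x-line → (0,5), t=0.2078 (wall)
  → r_1 = 0.2078
beam 2: φ=0°, α=300°
  d=(0.5000,-0.8660)  start (1,5)  tX=1.6400 tY=0.8660  stride 1/|dx|=2.0000 1/|dy|=1.1547
    cross y-line → (1,4), t=0.8660
    cross x-line → (2,4), t=1.6400
    cross y-line → (2,3), t=2.0207
    cross y-line → (2,2), t=3.1754 (wall)
  → r_2 = 3.1754
beam 3: φ=90°, α=30°
  d=(0.8660,0.5000)  start (1,5)  tX=0.9469 tY=0.5000  stride 1/|dx|=1.1547 1/|dy|=2.0000
    cross y-line → (1,6), t=0.5000
    cross x-line → (2,6), t=0.9469
    cross x-line → (3,6), t=2.1016
    cross y-line → (3,7), t=2.5000
    cross x-line → (4,7), t=3.2563
    cross x-line → (5,7), t=4.4110 (wall)
  → r_3 = 4.4110

ranges = [0.2078, 3.1754, 4.4110]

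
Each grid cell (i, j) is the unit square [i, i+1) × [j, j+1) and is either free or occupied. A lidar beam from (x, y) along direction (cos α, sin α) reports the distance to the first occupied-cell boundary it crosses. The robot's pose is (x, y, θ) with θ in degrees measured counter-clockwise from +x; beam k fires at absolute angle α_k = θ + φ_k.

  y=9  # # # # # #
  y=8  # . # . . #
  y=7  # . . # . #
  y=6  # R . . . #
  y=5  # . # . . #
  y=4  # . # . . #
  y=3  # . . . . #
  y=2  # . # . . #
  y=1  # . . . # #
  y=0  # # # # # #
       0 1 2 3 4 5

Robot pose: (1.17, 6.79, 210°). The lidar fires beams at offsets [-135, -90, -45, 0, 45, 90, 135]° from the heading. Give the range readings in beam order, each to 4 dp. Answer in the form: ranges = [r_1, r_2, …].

ranges = [2.2880, 0.3400, 0.1760, 0.1963, 0.6568, 1.6600, 3.9651]

beam 1: φ=-135°, α=75°
  d=(0.2588,0.9659)  start (1,6)  tX=3.2069 tY=0.2174  stride 1/|dx|=3.8637 1/|dy|=1.0353
    cross y-line → (1,7), t=0.2174
    cross y-line → (1,8), t=1.2527
    cross y-line → (1,9), t=2.2880 (wall)
  → r_1 = 2.2880
beam 2: φ=-90°, α=120°
  d=(-0.5000,0.8660)  start (1,6)  tX=0.3400 tY=0.2425  stride 1/|dx|=2.0000 1/|dy|=1.1547
    cross y-line → (1,7), t=0.2425
    cross x-line → (0,7), t=0.3400 (wall)
  → r_2 = 0.3400
beam 3: φ=-45°, α=165°
  d=(-0.9659,0.2588)  start (1,6)  tX=0.1760 tY=0.8114  stride 1/|dx|=1.0353 1/|dy|=3.8637
    cross x-line → (0,6), t=0.1760 (wall)
  → r_3 = 0.1760
beam 4: φ=0°, α=210°
  d=(-0.8660,-0.5000)  start (1,6)  tX=0.1963 tY=1.5800  stride 1/|dx|=1.1547 1/|dy|=2.0000
    cross x-line → (0,6), t=0.1963 (wall)
  → r_4 = 0.1963
beam 5: φ=45°, α=255°
  d=(-0.2588,-0.9659)  start (1,6)  tX=0.6568 tY=0.8179  stride 1/|dx|=3.8637 1/|dy|=1.0353
    cross x-line → (0,6), t=0.6568 (wall)
  → r_5 = 0.6568
beam 6: φ=90°, α=300°
  d=(0.5000,-0.8660)  start (1,6)  tX=1.6600 tY=0.9122  stride 1/|dx|=2.0000 1/|dy|=1.1547
    cross y-line → (1,5), t=0.9122
    cross x-line → (2,5), t=1.6600 (wall)
  → r_6 = 1.6600
beam 7: φ=135°, α=345°
  d=(0.9659,-0.2588)  start (1,6)  tX=0.8593 tY=3.0523  stride 1/|dx|=1.0353 1/|dy|=3.8637
    cross x-line → (2,6), t=0.8593
    cross x-line → (3,6), t=1.8946
    cross x-line → (4,6), t=2.9298
    cross y-line → (4,5), t=3.0523
    cross x-line → (5,5), t=3.9651 (wall)
  → r_7 = 3.9651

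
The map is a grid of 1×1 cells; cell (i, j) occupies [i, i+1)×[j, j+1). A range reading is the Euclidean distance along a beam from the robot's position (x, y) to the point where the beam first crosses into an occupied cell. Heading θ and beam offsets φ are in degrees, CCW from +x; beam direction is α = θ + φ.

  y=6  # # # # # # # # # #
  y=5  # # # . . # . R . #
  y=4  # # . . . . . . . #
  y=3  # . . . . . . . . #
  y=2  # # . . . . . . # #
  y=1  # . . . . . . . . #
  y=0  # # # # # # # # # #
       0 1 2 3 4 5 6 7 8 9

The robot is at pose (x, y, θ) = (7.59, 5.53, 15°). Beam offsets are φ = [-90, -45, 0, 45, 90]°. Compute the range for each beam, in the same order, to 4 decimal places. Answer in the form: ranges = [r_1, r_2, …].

beam 1: φ=-90°, α=285°
  dir = (cos 285°, sin 285°) = (0.2588, -0.9659); from cell (7,5)
  next x-line at t=1.5841, next y-line at t=0.5487; Δt_x=3.8637, Δt_y=1.0353
    y: enter (7,4) at t=0.5487
    y: enter (7,3) at t=1.5840
    x: enter (8,3) at t=1.5841
    y: enter (8,2) at t=2.6192 ← occupied
  → r_1 = 2.6192
beam 2: φ=-45°, α=330°
  dir = (cos 330°, sin 330°) = (0.8660, -0.5000); from cell (7,5)
  next x-line at t=0.4734, next y-line at t=1.0600; Δt_x=1.1547, Δt_y=2.0000
    x: enter (8,5) at t=0.4734
    y: enter (8,4) at t=1.0600
    x: enter (9,4) at t=1.6281 ← occupied
  → r_2 = 1.6281
beam 3: φ=0°, α=15°
  dir = (cos 15°, sin 15°) = (0.9659, 0.2588); from cell (7,5)
  next x-line at t=0.4245, next y-line at t=1.8159; Δt_x=1.0353, Δt_y=3.8637
    x: enter (8,5) at t=0.4245
    x: enter (9,5) at t=1.4597 ← occupied
  → r_3 = 1.4597
beam 4: φ=45°, α=60°
  dir = (cos 60°, sin 60°) = (0.5000, 0.8660); from cell (7,5)
  next x-line at t=0.8200, next y-line at t=0.5427; Δt_x=2.0000, Δt_y=1.1547
    y: enter (7,6) at t=0.5427 ← occupied
  → r_4 = 0.5427
beam 5: φ=90°, α=105°
  dir = (cos 105°, sin 105°) = (-0.2588, 0.9659); from cell (7,5)
  next x-line at t=2.2796, next y-line at t=0.4866; Δt_x=3.8637, Δt_y=1.0353
    y: enter (7,6) at t=0.4866 ← occupied
  → r_5 = 0.4866

ranges = [2.6192, 1.6281, 1.4597, 0.5427, 0.4866]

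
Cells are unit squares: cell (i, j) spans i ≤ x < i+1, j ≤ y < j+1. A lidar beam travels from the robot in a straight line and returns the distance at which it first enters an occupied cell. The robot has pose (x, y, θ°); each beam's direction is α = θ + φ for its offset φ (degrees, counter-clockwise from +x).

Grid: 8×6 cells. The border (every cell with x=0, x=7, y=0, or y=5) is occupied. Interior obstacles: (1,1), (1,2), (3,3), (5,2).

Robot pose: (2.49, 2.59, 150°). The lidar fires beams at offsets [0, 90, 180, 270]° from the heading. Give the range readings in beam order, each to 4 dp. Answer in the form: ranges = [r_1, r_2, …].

ranges = [0.5658, 0.9800, 3.1800, 1.0200]

beam 1: φ=0°, α=150°
  d=(-0.8660,0.5000)  start (2,2)  tX=0.5658 tY=0.8200  stride 1/|dx|=1.1547 1/|dy|=2.0000
    cross x-line → (1,2), t=0.5658 (wall)
  → r_1 = 0.5658
beam 2: φ=90°, α=240°
  d=(-0.5000,-0.8660)  start (2,2)  tX=0.9800 tY=0.6813  stride 1/|dx|=2.0000 1/|dy|=1.1547
    cross y-line → (2,1), t=0.6813
    cross x-line → (1,1), t=0.9800 (wall)
  → r_2 = 0.9800
beam 3: φ=180°, α=330°
  d=(0.8660,-0.5000)  start (2,2)  tX=0.5889 tY=1.1800  stride 1/|dx|=1.1547 1/|dy|=2.0000
    cross x-line → (3,2), t=0.5889
    cross y-line → (3,1), t=1.1800
    cross x-line → (4,1), t=1.7436
    cross x-line → (5,1), t=2.8983
    cross y-line → (5,0), t=3.1800 (wall)
  → r_3 = 3.1800
beam 4: φ=270°, α=60°
  d=(0.5000,0.8660)  start (2,2)  tX=1.0200 tY=0.4734  stride 1/|dx|=2.0000 1/|dy|=1.1547
    cross y-line → (2,3), t=0.4734
    cross x-line → (3,3), t=1.0200 (wall)
  → r_4 = 1.0200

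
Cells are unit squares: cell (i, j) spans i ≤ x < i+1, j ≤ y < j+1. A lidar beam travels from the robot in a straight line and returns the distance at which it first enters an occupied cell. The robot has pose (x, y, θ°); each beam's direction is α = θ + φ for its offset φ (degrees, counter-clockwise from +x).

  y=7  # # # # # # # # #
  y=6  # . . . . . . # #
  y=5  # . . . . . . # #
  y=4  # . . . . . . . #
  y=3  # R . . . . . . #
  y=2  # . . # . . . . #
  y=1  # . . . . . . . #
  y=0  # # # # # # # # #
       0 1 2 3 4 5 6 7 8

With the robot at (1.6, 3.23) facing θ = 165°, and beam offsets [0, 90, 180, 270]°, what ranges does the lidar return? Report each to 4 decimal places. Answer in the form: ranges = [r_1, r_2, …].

beam 1: φ=0°, α=165°
  dir = (cos 165°, sin 165°) = (-0.9659, 0.2588); from cell (1,3)
  next x-line at t=0.6212, next y-line at t=2.9751; Δt_x=1.0353, Δt_y=3.8637
    x: enter (0,3) at t=0.6212 ← occupied
  → r_1 = 0.6212
beam 2: φ=90°, α=255°
  dir = (cos 255°, sin 255°) = (-0.2588, -0.9659); from cell (1,3)
  next x-line at t=2.3182, next y-line at t=0.2381; Δt_x=3.8637, Δt_y=1.0353
    y: enter (1,2) at t=0.2381
    y: enter (1,1) at t=1.2734
    y: enter (1,0) at t=2.3087 ← occupied
  → r_2 = 2.3087
beam 3: φ=180°, α=345°
  dir = (cos 345°, sin 345°) = (0.9659, -0.2588); from cell (1,3)
  next x-line at t=0.4141, next y-line at t=0.8887; Δt_x=1.0353, Δt_y=3.8637
    x: enter (2,3) at t=0.4141
    y: enter (2,2) at t=0.8887
    x: enter (3,2) at t=1.4494 ← occupied
  → r_3 = 1.4494
beam 4: φ=270°, α=75°
  dir = (cos 75°, sin 75°) = (0.2588, 0.9659); from cell (1,3)
  next x-line at t=1.5455, next y-line at t=0.7972; Δt_x=3.8637, Δt_y=1.0353
    y: enter (1,4) at t=0.7972
    x: enter (2,4) at t=1.5455
    y: enter (2,5) at t=1.8324
    y: enter (2,6) at t=2.8677
    y: enter (2,7) at t=3.9030 ← occupied
  → r_4 = 3.9030

ranges = [0.6212, 2.3087, 1.4494, 3.9030]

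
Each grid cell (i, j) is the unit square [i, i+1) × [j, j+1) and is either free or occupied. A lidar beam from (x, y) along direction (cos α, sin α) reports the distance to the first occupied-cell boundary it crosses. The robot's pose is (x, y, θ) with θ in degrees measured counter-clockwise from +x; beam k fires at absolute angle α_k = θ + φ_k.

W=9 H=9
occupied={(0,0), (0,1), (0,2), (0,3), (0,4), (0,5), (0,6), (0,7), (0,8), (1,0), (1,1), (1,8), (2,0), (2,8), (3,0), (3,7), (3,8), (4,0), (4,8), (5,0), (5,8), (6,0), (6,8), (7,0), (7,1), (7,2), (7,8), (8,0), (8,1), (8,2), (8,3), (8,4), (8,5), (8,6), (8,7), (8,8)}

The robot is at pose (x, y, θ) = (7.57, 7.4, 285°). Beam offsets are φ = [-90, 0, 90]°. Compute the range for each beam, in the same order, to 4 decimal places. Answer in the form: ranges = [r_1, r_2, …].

beam 1: φ=-90°, α=195°
  cosα=-0.9659 sinα=-0.2588 | (7,7) | tMaxX 0.5901 tMaxY 1.5455 | tΔX 1.0353 tΔY 3.8637
    t=0.5901 [x] (6,7)
    t=1.5455 [y] (6,6)
    t=1.6254 [x] (5,6)
    t=2.6607 [x] (4,6)
    t=3.6959 [x] (3,6)
    t=4.7312 [x] (2,6)
    t=5.4092 [y] (2,5)
    t=5.7665 [x] (1,5)
    t=6.8018 [x] (0,5) — stop
  → r_1 = 6.8018
beam 2: φ=0°, α=285°
  cosα=0.2588 sinα=-0.9659 | (7,7) | tMaxX 1.6614 tMaxY 0.4141 | tΔX 3.8637 tΔY 1.0353
    t=0.4141 [y] (7,6)
    t=1.4494 [y] (7,5)
    t=1.6614 [x] (8,5) — stop
  → r_2 = 1.6614
beam 3: φ=90°, α=15°
  cosα=0.9659 sinα=0.2588 | (7,7) | tMaxX 0.4452 tMaxY 2.3182 | tΔX 1.0353 tΔY 3.8637
    t=0.4452 [x] (8,7) — stop
  → r_3 = 0.4452

ranges = [6.8018, 1.6614, 0.4452]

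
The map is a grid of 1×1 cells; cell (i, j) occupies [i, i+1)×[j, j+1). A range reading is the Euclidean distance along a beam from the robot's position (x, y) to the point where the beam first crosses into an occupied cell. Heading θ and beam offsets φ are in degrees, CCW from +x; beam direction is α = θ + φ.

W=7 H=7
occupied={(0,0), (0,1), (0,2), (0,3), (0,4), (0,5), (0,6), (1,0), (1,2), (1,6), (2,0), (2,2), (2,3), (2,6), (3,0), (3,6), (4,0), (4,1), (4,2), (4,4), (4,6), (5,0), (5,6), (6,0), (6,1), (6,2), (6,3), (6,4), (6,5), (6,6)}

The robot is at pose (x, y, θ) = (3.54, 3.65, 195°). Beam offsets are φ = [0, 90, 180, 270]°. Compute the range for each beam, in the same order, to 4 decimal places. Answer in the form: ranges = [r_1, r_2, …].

beam 1: φ=0°, α=195°
  dir = (cos 195°, sin 195°) = (-0.9659, -0.2588); from cell (3,3)
  next x-line at t=0.5590, next y-line at t=2.5114; Δt_x=1.0353, Δt_y=3.8637
    x: enter (2,3) at t=0.5590 ← occupied
  → r_1 = 0.5590
beam 2: φ=90°, α=285°
  dir = (cos 285°, sin 285°) = (0.2588, -0.9659); from cell (3,3)
  next x-line at t=1.7773, next y-line at t=0.6729; Δt_x=3.8637, Δt_y=1.0353
    y: enter (3,2) at t=0.6729
    y: enter (3,1) at t=1.7082
    x: enter (4,1) at t=1.7773 ← occupied
  → r_2 = 1.7773
beam 3: φ=180°, α=15°
  dir = (cos 15°, sin 15°) = (0.9659, 0.2588); from cell (3,3)
  next x-line at t=0.4762, next y-line at t=1.3523; Δt_x=1.0353, Δt_y=3.8637
    x: enter (4,3) at t=0.4762
    y: enter (4,4) at t=1.3523 ← occupied
  → r_3 = 1.3523
beam 4: φ=270°, α=105°
  dir = (cos 105°, sin 105°) = (-0.2588, 0.9659); from cell (3,3)
  next x-line at t=2.0864, next y-line at t=0.3623; Δt_x=3.8637, Δt_y=1.0353
    y: enter (3,4) at t=0.3623
    y: enter (3,5) at t=1.3976
    x: enter (2,5) at t=2.0864
    y: enter (2,6) at t=2.4329 ← occupied
  → r_4 = 2.4329

ranges = [0.5590, 1.7773, 1.3523, 2.4329]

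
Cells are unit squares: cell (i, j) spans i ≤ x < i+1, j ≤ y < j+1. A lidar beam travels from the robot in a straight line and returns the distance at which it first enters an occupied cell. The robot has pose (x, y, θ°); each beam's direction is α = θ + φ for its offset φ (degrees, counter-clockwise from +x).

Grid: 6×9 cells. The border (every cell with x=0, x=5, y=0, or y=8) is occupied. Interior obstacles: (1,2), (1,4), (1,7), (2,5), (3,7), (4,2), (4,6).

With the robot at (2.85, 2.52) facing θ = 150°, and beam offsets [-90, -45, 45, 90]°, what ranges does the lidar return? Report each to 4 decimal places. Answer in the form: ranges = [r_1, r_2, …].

beam 1: φ=-90°, α=60°
  d=(0.5000,0.8660)  start (2,2)  tX=0.3000 tY=0.5543  stride 1/|dx|=2.0000 1/|dy|=1.1547
    cross x-line → (3,2), t=0.3000
    cross y-line → (3,3), t=0.5543
    cross y-line → (3,4), t=1.7090
    cross x-line → (4,4), t=2.3000
    cross y-line → (4,5), t=2.8637
    cross y-line → (4,6), t=4.0184 (wall)
  → r_1 = 4.0184
beam 2: φ=-45°, α=105°
  d=(-0.2588,0.9659)  start (2,2)  tX=3.2841 tY=0.4969  stride 1/|dx|=3.8637 1/|dy|=1.0353
    cross y-line → (2,3), t=0.4969
    cross y-line → (2,4), t=1.5322
    cross y-line → (2,5), t=2.5675 (wall)
  → r_2 = 2.5675
beam 3: φ=45°, α=195°
  d=(-0.9659,-0.2588)  start (2,2)  tX=0.8800 tY=2.0091  stride 1/|dx|=1.0353 1/|dy|=3.8637
    cross x-line → (1,2), t=0.8800 (wall)
  → r_3 = 0.8800
beam 4: φ=90°, α=240°
  d=(-0.5000,-0.8660)  start (2,2)  tX=1.7000 tY=0.6004  stride 1/|dx|=2.0000 1/|dy|=1.1547
    cross y-line → (2,1), t=0.6004
    cross x-line → (1,1), t=1.7000
    cross y-line → (1,0), t=1.7551 (wall)
  → r_4 = 1.7551

ranges = [4.0184, 2.5675, 0.8800, 1.7551]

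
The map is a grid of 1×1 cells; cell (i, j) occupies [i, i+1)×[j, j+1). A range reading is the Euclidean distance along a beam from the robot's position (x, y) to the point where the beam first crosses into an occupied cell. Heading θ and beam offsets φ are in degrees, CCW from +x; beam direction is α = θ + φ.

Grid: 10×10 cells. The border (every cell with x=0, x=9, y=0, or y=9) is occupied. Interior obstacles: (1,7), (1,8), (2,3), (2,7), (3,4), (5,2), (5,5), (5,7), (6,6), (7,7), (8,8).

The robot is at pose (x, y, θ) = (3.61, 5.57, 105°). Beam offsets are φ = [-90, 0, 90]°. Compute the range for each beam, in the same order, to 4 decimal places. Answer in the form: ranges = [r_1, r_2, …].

ranges = [1.4390, 2.3569, 2.7021]

beam 1: φ=-90°, α=15°
  direction (0.9659, 0.2588); cell (3,5); t to first gridline: x 0.4038, y 1.6614 (then +1.0353 / +3.8637)
    (4,5) via x @ 0.4038
    (5,5) via x @ 1.4390  # hit
  → r_1 = 1.4390
beam 2: φ=0°, α=105°
  direction (-0.2588, 0.9659); cell (3,5); t to first gridline: x 2.3569, y 0.4452 (then +3.8637 / +1.0353)
    (3,6) via y @ 0.4452
    (3,7) via y @ 1.4804
    (2,7) via x @ 2.3569  # hit
  → r_2 = 2.3569
beam 3: φ=90°, α=195°
  direction (-0.9659, -0.2588); cell (3,5); t to first gridline: x 0.6315, y 2.2023 (then +1.0353 / +3.8637)
    (2,5) via x @ 0.6315
    (1,5) via x @ 1.6668
    (1,4) via y @ 2.2023
    (0,4) via x @ 2.7021  # hit
  → r_3 = 2.7021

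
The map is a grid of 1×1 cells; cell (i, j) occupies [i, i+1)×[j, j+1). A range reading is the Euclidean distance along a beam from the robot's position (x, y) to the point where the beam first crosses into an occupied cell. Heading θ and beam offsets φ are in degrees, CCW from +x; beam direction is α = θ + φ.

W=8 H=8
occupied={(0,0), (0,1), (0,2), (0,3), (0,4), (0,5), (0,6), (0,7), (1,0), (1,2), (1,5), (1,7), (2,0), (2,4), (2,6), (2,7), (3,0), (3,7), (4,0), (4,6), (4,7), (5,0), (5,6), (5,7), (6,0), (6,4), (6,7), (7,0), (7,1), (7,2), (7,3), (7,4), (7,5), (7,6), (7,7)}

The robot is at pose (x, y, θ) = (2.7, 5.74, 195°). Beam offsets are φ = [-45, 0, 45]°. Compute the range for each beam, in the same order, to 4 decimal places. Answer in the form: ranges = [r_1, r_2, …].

beam 1: φ=-45°, α=150°
  d=(-0.8660,0.5000)  start (2,5)  tX=0.8083 tY=0.5200  stride 1/|dx|=1.1547 1/|dy|=2.0000
    cross y-line → (2,6), t=0.5200 (wall)
  → r_1 = 0.5200
beam 2: φ=0°, α=195°
  d=(-0.9659,-0.2588)  start (2,5)  tX=0.7247 tY=2.8591  stride 1/|dx|=1.0353 1/|dy|=3.8637
    cross x-line → (1,5), t=0.7247 (wall)
  → r_2 = 0.7247
beam 3: φ=45°, α=240°
  d=(-0.5000,-0.8660)  start (2,5)  tX=1.4000 tY=0.8545  stride 1/|dx|=2.0000 1/|dy|=1.1547
    cross y-line → (2,4), t=0.8545 (wall)
  → r_3 = 0.8545

ranges = [0.5200, 0.7247, 0.8545]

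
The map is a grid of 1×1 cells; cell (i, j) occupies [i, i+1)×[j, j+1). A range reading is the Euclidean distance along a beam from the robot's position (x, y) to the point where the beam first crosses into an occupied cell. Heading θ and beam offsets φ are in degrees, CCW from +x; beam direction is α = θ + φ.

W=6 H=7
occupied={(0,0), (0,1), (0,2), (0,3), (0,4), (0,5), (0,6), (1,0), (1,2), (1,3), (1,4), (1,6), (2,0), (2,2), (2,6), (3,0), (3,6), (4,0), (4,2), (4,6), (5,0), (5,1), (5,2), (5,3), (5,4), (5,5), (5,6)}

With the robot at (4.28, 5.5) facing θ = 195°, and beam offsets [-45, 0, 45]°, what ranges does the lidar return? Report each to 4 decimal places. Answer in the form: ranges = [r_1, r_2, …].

beam 1: φ=-45°, α=150°
  direction (-0.8660, 0.5000); cell (4,5); t to first gridline: x 0.3233, y 1.0000 (then +1.1547 / +2.0000)
    (3,5) via x @ 0.3233
    (3,6) via y @ 1.0000  # hit
  → r_1 = 1.0000
beam 2: φ=0°, α=195°
  direction (-0.9659, -0.2588); cell (4,5); t to first gridline: x 0.2899, y 1.9319 (then +1.0353 / +3.8637)
    (3,5) via x @ 0.2899
    (2,5) via x @ 1.3252
    (2,4) via y @ 1.9319
    (1,4) via x @ 2.3604  # hit
  → r_2 = 2.3604
beam 3: φ=45°, α=240°
  direction (-0.5000, -0.8660); cell (4,5); t to first gridline: x 0.5600, y 0.5774 (then +2.0000 / +1.1547)
    (3,5) via x @ 0.5600
    (3,4) via y @ 0.5774
    (3,3) via y @ 1.7321
    (2,3) via x @ 2.5600
    (2,2) via y @ 2.8868  # hit
  → r_3 = 2.8868

ranges = [1.0000, 2.3604, 2.8868]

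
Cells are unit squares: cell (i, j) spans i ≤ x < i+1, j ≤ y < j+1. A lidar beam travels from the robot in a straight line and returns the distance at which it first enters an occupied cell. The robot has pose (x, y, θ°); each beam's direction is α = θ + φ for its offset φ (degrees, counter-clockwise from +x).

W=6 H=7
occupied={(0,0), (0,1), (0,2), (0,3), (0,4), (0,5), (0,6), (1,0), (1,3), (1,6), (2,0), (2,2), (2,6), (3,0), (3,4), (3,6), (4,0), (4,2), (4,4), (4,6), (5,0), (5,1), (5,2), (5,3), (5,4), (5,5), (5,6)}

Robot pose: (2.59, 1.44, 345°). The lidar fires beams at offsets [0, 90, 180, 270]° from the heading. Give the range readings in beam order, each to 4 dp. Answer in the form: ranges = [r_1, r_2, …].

ranges = [1.7000, 0.5798, 1.6461, 0.4555]

beam 1: φ=0°, α=345°
  cosα=0.9659 sinα=-0.2588 | (2,1) | tMaxX 0.4245 tMaxY 1.7000 | tΔX 1.0353 tΔY 3.8637
    t=0.4245 [x] (3,1)
    t=1.4597 [x] (4,1)
    t=1.7000 [y] (4,0) — stop
  → r_1 = 1.7000
beam 2: φ=90°, α=75°
  cosα=0.2588 sinα=0.9659 | (2,1) | tMaxX 1.5841 tMaxY 0.5798 | tΔX 3.8637 tΔY 1.0353
    t=0.5798 [y] (2,2) — stop
  → r_2 = 0.5798
beam 3: φ=180°, α=165°
  cosα=-0.9659 sinα=0.2588 | (2,1) | tMaxX 0.6108 tMaxY 2.1637 | tΔX 1.0353 tΔY 3.8637
    t=0.6108 [x] (1,1)
    t=1.6461 [x] (0,1) — stop
  → r_3 = 1.6461
beam 4: φ=270°, α=255°
  cosα=-0.2588 sinα=-0.9659 | (2,1) | tMaxX 2.2796 tMaxY 0.4555 | tΔX 3.8637 tΔY 1.0353
    t=0.4555 [y] (2,0) — stop
  → r_4 = 0.4555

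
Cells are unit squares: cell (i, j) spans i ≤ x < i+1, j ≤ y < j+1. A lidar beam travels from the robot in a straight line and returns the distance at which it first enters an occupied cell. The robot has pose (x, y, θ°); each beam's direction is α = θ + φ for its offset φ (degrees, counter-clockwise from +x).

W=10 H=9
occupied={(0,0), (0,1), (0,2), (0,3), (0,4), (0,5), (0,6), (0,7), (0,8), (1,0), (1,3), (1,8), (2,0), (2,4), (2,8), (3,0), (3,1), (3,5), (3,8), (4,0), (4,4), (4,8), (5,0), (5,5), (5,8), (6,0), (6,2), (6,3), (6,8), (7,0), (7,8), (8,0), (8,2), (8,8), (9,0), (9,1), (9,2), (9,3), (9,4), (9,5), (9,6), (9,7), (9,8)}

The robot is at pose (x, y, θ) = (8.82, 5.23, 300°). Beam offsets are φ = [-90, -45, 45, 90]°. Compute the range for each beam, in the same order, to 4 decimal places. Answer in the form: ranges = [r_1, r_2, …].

beam 1: φ=-90°, α=210°
  direction (-0.8660, -0.5000); cell (8,5); t to first gridline: x 0.9469, y 0.4600 (then +1.1547 / +2.0000)
    (8,4) via y @ 0.4600
    (7,4) via x @ 0.9469
    (6,4) via x @ 2.1016
    (6,3) via y @ 2.4600  # hit
  → r_1 = 2.4600
beam 2: φ=-45°, α=255°
  direction (-0.2588, -0.9659); cell (8,5); t to first gridline: x 3.1682, y 0.2381 (then +3.8637 / +1.0353)
    (8,4) via y @ 0.2381
    (8,3) via y @ 1.2734
    (8,2) via y @ 2.3087  # hit
  → r_2 = 2.3087
beam 3: φ=45°, α=345°
  direction (0.9659, -0.2588); cell (8,5); t to first gridline: x 0.1863, y 0.8887 (then +1.0353 / +3.8637)
    (9,5) via x @ 0.1863  # hit
  → r_3 = 0.1863
beam 4: φ=90°, α=30°
  direction (0.8660, 0.5000); cell (8,5); t to first gridline: x 0.2078, y 1.5400 (then +1.1547 / +2.0000)
    (9,5) via x @ 0.2078  # hit
  → r_4 = 0.2078

ranges = [2.4600, 2.3087, 0.1863, 0.2078]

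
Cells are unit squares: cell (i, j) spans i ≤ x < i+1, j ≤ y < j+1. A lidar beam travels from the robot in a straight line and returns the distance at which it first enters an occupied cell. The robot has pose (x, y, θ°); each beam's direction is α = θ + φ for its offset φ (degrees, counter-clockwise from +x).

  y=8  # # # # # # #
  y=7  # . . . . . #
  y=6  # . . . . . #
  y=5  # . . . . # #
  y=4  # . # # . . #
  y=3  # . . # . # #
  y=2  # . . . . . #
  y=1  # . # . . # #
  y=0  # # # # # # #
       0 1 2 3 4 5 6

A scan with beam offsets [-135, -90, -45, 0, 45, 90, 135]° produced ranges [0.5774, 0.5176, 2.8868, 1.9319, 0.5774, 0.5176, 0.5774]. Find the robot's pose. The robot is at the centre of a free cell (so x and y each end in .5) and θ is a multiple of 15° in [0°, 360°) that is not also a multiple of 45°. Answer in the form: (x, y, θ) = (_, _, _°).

(x, y, θ) = (1.5, 1.5, 105°)

Candidates: 28 free-cell centres × 16 headings = 448 poses. Raycast each; keep the one whose scan matches to 4 dp.
  (2.5, 5.5, 240°): beam 1 = 2.5882 ≠ 0.5774 ✗
  (3.5, 7.5, 120°): beam 1 = 2.5882 ≠ 0.5774 ✗
  (3.5, 1.5, 75°): beam 2 = 1.5529 ≠ 0.5176 ✗
  (4.5, 3.5, 210°): beam 1 = 1.9319 ≠ 0.5774 ✗
  …
  (1.5, 1.5, 105°): r_1=0.5774, r_2=0.5176, r_3=2.8868, r_4=1.9319, r_5=0.5774, r_6=0.5176, r_7=0.5774 — all match ✓
Only this pose fits every beam.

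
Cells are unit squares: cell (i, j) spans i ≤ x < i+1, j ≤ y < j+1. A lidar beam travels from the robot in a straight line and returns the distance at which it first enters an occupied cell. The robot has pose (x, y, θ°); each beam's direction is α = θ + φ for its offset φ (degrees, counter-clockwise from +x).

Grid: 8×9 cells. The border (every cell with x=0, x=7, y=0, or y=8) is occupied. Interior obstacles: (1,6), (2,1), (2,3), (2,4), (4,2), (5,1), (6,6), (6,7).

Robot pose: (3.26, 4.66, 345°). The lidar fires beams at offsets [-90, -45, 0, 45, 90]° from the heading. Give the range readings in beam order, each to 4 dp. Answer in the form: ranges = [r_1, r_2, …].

ranges = [1.0046, 1.9168, 3.8719, 3.1639, 3.4578]

beam 1: φ=-90°, α=255°
  d=(-0.2588,-0.9659)  start (3,4)  tX=1.0046 tY=0.6833  stride 1/|dx|=3.8637 1/|dy|=1.0353
    cross y-line → (3,3), t=0.6833
    cross x-line → (2,3), t=1.0046 (wall)
  → r_1 = 1.0046
beam 2: φ=-45°, α=300°
  d=(0.5000,-0.8660)  start (3,4)  tX=1.4800 tY=0.7621  stride 1/|dx|=2.0000 1/|dy|=1.1547
    cross y-line → (3,3), t=0.7621
    cross x-line → (4,3), t=1.4800
    cross y-line → (4,2), t=1.9168 (wall)
  → r_2 = 1.9168
beam 3: φ=0°, α=345°
  d=(0.9659,-0.2588)  start (3,4)  tX=0.7661 tY=2.5500  stride 1/|dx|=1.0353 1/|dy|=3.8637
    cross x-line → (4,4), t=0.7661
    cross x-line → (5,4), t=1.8014
    cross y-line → (5,3), t=2.5500
    cross x-line → (6,3), t=2.8367
    cross x-line → (7,3), t=3.8719 (wall)
  → r_3 = 3.8719
beam 4: φ=45°, α=30°
  d=(0.8660,0.5000)  start (3,4)  tX=0.8545 tY=0.6800  stride 1/|dx|=1.1547 1/|dy|=2.0000
    cross y-line → (3,5), t=0.6800
    cross x-line → (4,5), t=0.8545
    cross x-line → (5,5), t=2.0092
    cross y-line → (5,6), t=2.6800
    cross x-line → (6,6), t=3.1639 (wall)
  → r_4 = 3.1639
beam 5: φ=90°, α=75°
  d=(0.2588,0.9659)  start (3,4)  tX=2.8591 tY=0.3520  stride 1/|dx|=3.8637 1/|dy|=1.0353
    cross y-line → (3,5), t=0.3520
    cross y-line → (3,6), t=1.3873
    cross y-line → (3,7), t=2.4225
    cross x-line → (4,7), t=2.8591
    cross y-line → (4,8), t=3.4578 (wall)
  → r_5 = 3.4578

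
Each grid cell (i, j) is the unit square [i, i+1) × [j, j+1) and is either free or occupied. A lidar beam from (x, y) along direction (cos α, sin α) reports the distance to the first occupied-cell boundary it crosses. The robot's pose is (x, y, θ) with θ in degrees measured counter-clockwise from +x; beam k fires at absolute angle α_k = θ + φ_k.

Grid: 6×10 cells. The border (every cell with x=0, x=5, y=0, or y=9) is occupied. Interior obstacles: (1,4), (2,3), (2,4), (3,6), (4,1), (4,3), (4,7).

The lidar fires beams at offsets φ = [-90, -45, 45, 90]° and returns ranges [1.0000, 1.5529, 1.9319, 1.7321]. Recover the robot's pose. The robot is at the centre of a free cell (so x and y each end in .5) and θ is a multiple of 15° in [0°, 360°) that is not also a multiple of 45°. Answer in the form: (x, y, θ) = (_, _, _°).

(x, y, θ) = (2.5, 8.5, 240°)

The pose lattice has 25·16 = 400 candidates. Test each by forward raycasting.
  (1.5, 6.5, 240°): beam 1 = 0.5774 ≠ 1.0000 ✗
  (2.5, 7.5, 75°): beam 1 = 1.5529 ≠ 1.0000 ✗
  (2.5, 8.5, 195°): beam 1 = 0.5176 ≠ 1.0000 ✗
  (2.5, 5.5, 300°): beam 2 = 0.5176 ≠ 1.5529 ✗
  …
  (2.5, 8.5, 240°): r_1=1.0000, r_2=1.5529, r_3=1.9319, r_4=1.7321 — all match ✓
No second candidate reproduces the full scan.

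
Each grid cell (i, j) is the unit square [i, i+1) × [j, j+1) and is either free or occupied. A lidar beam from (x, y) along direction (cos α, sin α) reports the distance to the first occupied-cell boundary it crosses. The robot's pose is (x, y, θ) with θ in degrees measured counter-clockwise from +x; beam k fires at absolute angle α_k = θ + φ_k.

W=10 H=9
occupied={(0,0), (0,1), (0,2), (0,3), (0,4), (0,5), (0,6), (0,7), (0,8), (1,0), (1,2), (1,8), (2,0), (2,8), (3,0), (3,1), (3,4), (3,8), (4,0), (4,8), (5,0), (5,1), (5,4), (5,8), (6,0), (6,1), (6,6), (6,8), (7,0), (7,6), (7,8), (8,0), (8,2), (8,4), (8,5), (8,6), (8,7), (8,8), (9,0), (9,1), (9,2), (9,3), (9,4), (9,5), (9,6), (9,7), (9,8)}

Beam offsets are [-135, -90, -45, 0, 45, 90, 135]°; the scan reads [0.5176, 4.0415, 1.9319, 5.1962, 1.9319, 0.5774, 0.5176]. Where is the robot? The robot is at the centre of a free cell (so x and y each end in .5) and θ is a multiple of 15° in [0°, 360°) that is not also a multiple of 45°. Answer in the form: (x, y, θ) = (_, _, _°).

Candidates: 43 free-cell centres × 16 headings = 688 poses. Raycast each; keep the one whose scan matches to 4 dp.
  (4.5, 7.5, 330°): beam 1 = 3.6235 ≠ 0.5176 ✗
  (8.5, 3.5, 300°): beam 1 = 2.5882 ≠ 0.5176 ✗
  (1.5, 7.5, 105°): beam 1 = 5.0000 ≠ 0.5176 ✗
  (5.5, 6.5, 210°): beam 1 = 1.5529 ≠ 0.5176 ✗
  …
  (1.5, 3.5, 60°): r_1=0.5176, r_2=4.0415, r_3=1.9319, r_4=5.1962, r_5=1.9319, r_6=0.5774, r_7=0.5176 — all match ✓
No second candidate reproduces the full scan.

(x, y, θ) = (1.5, 3.5, 60°)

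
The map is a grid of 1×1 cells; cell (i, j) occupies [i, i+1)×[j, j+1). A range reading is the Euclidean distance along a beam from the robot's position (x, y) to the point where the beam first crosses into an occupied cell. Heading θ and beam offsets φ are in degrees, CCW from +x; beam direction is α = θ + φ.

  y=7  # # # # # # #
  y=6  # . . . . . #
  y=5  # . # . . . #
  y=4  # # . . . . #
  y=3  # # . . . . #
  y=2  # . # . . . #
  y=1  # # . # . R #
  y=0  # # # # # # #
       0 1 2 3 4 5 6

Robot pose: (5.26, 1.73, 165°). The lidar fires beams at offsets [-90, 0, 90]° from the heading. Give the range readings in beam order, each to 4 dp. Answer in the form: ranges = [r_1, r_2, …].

beam 1: φ=-90°, α=75°
  d=(0.2588,0.9659)  start (5,1)  tX=2.8591 tY=0.2795  stride 1/|dx|=3.8637 1/|dy|=1.0353
    cross y-line → (5,2), t=0.2795
    cross y-line → (5,3), t=1.3148
    cross y-line → (5,4), t=2.3501
    cross x-line → (6,4), t=2.8591 (wall)
  → r_1 = 2.8591
beam 2: φ=0°, α=165°
  d=(-0.9659,0.2588)  start (5,1)  tX=0.2692 tY=1.0432  stride 1/|dx|=1.0353 1/|dy|=3.8637
    cross x-line → (4,1), t=0.2692
    cross y-line → (4,2), t=1.0432
    cross x-line → (3,2), t=1.3044
    cross x-line → (2,2), t=2.3397 (wall)
  → r_2 = 2.3397
beam 3: φ=90°, α=255°
  d=(-0.2588,-0.9659)  start (5,1)  tX=1.0046 tY=0.7558  stride 1/|dx|=3.8637 1/|dy|=1.0353
    cross y-line → (5,0), t=0.7558 (wall)
  → r_3 = 0.7558

ranges = [2.8591, 2.3397, 0.7558]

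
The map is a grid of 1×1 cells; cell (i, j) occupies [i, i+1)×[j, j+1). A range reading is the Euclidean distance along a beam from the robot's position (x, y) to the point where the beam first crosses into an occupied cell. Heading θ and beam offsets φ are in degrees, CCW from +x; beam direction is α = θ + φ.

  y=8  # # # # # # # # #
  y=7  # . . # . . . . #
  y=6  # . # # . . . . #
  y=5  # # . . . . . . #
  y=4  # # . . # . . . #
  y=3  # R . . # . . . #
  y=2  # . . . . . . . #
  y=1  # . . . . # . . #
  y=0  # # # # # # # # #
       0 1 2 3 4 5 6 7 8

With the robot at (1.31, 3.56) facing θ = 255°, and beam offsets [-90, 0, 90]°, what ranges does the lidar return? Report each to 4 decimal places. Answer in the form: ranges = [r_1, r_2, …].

ranges = [0.3209, 1.1977, 6.9260]

beam 1: φ=-90°, α=165°
  d=(-0.9659,0.2588)  start (1,3)  tX=0.3209 tY=1.7000  stride 1/|dx|=1.0353 1/|dy|=3.8637
    cross x-line → (0,3), t=0.3209 (wall)
  → r_1 = 0.3209
beam 2: φ=0°, α=255°
  d=(-0.2588,-0.9659)  start (1,3)  tX=1.1977 tY=0.5798  stride 1/|dx|=3.8637 1/|dy|=1.0353
    cross y-line → (1,2), t=0.5798
    cross x-line → (0,2), t=1.1977 (wall)
  → r_2 = 1.1977
beam 3: φ=90°, α=345°
  d=(0.9659,-0.2588)  start (1,3)  tX=0.7143 tY=2.1637  stride 1/|dx|=1.0353 1/|dy|=3.8637
    cross x-line → (2,3), t=0.7143
    cross x-line → (3,3), t=1.7496
    cross y-line → (3,2), t=2.1637
    cross x-line → (4,2), t=2.7849
    cross x-line → (5,2), t=3.8202
    cross x-line → (6,2), t=4.8554
    cross x-line → (7,2), t=5.8907
    cross y-line → (7,1), t=6.0274
    cross x-line → (8,1), t=6.9260 (wall)
  → r_3 = 6.9260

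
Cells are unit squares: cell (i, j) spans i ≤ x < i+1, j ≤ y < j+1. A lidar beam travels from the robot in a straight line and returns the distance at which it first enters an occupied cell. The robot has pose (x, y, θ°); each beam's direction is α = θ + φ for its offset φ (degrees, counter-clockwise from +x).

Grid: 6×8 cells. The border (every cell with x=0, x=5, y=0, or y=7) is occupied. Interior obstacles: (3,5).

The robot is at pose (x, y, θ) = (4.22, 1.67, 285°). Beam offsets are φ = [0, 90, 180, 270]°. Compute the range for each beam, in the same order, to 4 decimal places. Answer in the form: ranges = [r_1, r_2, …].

ranges = [0.6936, 0.8075, 3.4475, 2.5887]

beam 1: φ=0°, α=285°
  cosα=0.2588 sinα=-0.9659 | (4,1) | tMaxX 3.0137 tMaxY 0.6936 | tΔX 3.8637 tΔY 1.0353
    t=0.6936 [y] (4,0) — stop
  → r_1 = 0.6936
beam 2: φ=90°, α=15°
  cosα=0.9659 sinα=0.2588 | (4,1) | tMaxX 0.8075 tMaxY 1.2750 | tΔX 1.0353 tΔY 3.8637
    t=0.8075 [x] (5,1) — stop
  → r_2 = 0.8075
beam 3: φ=180°, α=105°
  cosα=-0.2588 sinα=0.9659 | (4,1) | tMaxX 0.8500 tMaxY 0.3416 | tΔX 3.8637 tΔY 1.0353
    t=0.3416 [y] (4,2)
    t=0.8500 [x] (3,2)
    t=1.3769 [y] (3,3)
    t=2.4122 [y] (3,4)
    t=3.4475 [y] (3,5) — stop
  → r_3 = 3.4475
beam 4: φ=270°, α=195°
  cosα=-0.9659 sinα=-0.2588 | (4,1) | tMaxX 0.2278 tMaxY 2.5887 | tΔX 1.0353 tΔY 3.8637
    t=0.2278 [x] (3,1)
    t=1.2630 [x] (2,1)
    t=2.2983 [x] (1,1)
    t=2.5887 [y] (1,0) — stop
  → r_4 = 2.5887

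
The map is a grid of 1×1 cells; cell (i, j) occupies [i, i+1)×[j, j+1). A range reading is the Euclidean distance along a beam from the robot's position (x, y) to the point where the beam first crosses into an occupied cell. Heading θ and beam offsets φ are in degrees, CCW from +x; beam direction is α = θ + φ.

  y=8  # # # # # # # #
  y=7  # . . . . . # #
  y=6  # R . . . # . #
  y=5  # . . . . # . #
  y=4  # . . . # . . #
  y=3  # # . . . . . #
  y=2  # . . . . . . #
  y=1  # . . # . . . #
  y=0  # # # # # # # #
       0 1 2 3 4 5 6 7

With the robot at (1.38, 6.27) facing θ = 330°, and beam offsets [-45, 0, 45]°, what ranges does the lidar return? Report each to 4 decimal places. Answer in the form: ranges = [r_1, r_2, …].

ranges = [2.3501, 3.0253, 4.7830]

beam 1: φ=-45°, α=285°
  d=(0.2588,-0.9659)  start (1,6)  tX=2.3955 tY=0.2795  stride 1/|dx|=3.8637 1/|dy|=1.0353
    cross y-line → (1,5), t=0.2795
    cross y-line → (1,4), t=1.3148
    cross y-line → (1,3), t=2.3501 (wall)
  → r_1 = 2.3501
beam 2: φ=0°, α=330°
  d=(0.8660,-0.5000)  start (1,6)  tX=0.7159 tY=0.5400  stride 1/|dx|=1.1547 1/|dy|=2.0000
    cross y-line → (1,5), t=0.5400
    cross x-line → (2,5), t=0.7159
    cross x-line → (3,5), t=1.8706
    cross y-line → (3,4), t=2.5400
    cross x-line → (4,4), t=3.0253 (wall)
  → r_2 = 3.0253
beam 3: φ=45°, α=15°
  d=(0.9659,0.2588)  start (1,6)  tX=0.6419 tY=2.8205  stride 1/|dx|=1.0353 1/|dy|=3.8637
    cross x-line → (2,6), t=0.6419
    cross x-line → (3,6), t=1.6771
    cross x-line → (4,6), t=2.7124
    cross y-line → (4,7), t=2.8205
    cross x-line → (5,7), t=3.7477
    cross x-line → (6,7), t=4.7830 (wall)
  → r_3 = 4.7830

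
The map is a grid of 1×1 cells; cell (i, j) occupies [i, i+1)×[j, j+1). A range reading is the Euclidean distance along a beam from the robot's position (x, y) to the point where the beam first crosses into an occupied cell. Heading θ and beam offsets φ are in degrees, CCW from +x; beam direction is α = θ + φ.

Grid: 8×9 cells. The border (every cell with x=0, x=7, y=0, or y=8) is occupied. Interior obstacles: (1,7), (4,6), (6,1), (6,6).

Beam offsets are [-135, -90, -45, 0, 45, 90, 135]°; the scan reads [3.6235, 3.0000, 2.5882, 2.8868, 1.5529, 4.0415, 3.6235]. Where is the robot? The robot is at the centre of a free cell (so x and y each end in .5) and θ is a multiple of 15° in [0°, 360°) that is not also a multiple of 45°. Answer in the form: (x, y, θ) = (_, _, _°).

(x, y, θ) = (4.5, 4.5, 30°)

Candidates: 38 free-cell centres × 16 headings = 608 poses. Raycast each; keep the one whose scan matches to 4 dp.
  (1.5, 5.5, 300°): beam 1 = 0.5176 ≠ 3.6235 ✗
  (5.5, 4.5, 120°): beam 1 = 1.5529 ≠ 3.6235 ✗
  (5.5, 5.5, 195°): beam 1 = 1.0000 ≠ 3.6235 ✗
  (3.5, 5.5, 300°): beam 1 = 2.5882 ≠ 3.6235 ✗
  …
  (4.5, 4.5, 30°): r_1=3.6235, r_2=3.0000, r_3=2.5882, r_4=2.8868, r_5=1.5529, r_6=4.0415, r_7=3.6235 — all match ✓
Only this pose fits every beam.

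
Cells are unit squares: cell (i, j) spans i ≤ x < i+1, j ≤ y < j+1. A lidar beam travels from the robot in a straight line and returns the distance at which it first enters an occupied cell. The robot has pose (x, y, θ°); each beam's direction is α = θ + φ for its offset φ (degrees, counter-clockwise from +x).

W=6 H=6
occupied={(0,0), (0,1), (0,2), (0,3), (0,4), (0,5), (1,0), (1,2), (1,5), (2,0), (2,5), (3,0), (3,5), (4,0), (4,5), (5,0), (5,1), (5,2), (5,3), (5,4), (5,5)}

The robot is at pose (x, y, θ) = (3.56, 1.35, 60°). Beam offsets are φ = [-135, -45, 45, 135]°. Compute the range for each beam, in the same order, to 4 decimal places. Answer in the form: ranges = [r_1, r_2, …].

beam 1: φ=-135°, α=285°
  direction (0.2588, -0.9659); cell (3,1); t to first gridline: x 1.7000, y 0.3623 (then +3.8637 / +1.0353)
    (3,0) via y @ 0.3623  # hit
  → r_1 = 0.3623
beam 2: φ=-45°, α=15°
  direction (0.9659, 0.2588); cell (3,1); t to first gridline: x 0.4555, y 2.5114 (then +1.0353 / +3.8637)
    (4,1) via x @ 0.4555
    (5,1) via x @ 1.4908  # hit
  → r_2 = 1.4908
beam 3: φ=45°, α=105°
  direction (-0.2588, 0.9659); cell (3,1); t to first gridline: x 2.1637, y 0.6729 (then +3.8637 / +1.0353)
    (3,2) via y @ 0.6729
    (3,3) via y @ 1.7082
    (2,3) via x @ 2.1637
    (2,4) via y @ 2.7435
    (2,5) via y @ 3.7788  # hit
  → r_3 = 3.7788
beam 4: φ=135°, α=195°
  direction (-0.9659, -0.2588); cell (3,1); t to first gridline: x 0.5798, y 1.3523 (then +1.0353 / +3.8637)
    (2,1) via x @ 0.5798
    (2,0) via y @ 1.3523  # hit
  → r_4 = 1.3523

ranges = [0.3623, 1.4908, 3.7788, 1.3523]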